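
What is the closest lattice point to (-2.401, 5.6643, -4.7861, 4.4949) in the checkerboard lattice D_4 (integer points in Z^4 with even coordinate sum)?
(-2, 6, -5, 5)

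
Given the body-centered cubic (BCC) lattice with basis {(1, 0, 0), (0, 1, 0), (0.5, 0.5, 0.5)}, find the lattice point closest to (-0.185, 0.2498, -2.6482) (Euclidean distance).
(-0.5, 0.5, -2.5)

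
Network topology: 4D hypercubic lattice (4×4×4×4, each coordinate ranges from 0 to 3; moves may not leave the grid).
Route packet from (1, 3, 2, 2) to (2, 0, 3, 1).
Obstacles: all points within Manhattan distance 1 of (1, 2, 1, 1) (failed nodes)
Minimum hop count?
6
(one shortest path: (1, 3, 2, 2) → (2, 3, 2, 2) → (2, 2, 2, 2) → (2, 1, 2, 2) → (2, 0, 2, 2) → (2, 0, 3, 2) → (2, 0, 3, 1))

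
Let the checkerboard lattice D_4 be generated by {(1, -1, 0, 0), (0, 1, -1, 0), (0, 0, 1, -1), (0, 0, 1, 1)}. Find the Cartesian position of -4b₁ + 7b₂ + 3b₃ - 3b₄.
(-4, 11, -7, -6)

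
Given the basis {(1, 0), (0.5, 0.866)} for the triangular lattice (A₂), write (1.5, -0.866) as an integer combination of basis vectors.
2b₁ - b₂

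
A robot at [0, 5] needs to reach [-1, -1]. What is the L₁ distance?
7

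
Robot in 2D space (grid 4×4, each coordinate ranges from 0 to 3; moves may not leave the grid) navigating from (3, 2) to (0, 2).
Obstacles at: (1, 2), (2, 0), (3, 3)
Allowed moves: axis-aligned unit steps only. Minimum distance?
5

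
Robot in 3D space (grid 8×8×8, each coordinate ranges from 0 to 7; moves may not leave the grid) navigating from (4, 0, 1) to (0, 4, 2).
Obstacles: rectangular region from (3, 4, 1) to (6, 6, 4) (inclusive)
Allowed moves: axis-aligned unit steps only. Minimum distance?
9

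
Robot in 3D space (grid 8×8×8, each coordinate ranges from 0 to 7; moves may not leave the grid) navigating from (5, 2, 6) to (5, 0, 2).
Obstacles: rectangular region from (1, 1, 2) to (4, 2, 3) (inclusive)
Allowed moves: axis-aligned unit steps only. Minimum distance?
6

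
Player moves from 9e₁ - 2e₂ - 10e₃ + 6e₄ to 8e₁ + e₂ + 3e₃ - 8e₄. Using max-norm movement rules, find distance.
14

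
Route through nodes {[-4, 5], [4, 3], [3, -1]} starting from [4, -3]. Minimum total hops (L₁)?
18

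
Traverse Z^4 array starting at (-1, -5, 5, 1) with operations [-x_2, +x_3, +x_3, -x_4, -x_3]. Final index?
(-1, -6, 6, 0)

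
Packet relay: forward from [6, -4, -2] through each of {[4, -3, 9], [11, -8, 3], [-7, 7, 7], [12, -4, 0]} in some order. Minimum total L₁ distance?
57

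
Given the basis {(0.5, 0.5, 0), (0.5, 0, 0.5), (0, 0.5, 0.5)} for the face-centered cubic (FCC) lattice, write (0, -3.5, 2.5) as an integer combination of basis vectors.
-6b₁ + 6b₂ - b₃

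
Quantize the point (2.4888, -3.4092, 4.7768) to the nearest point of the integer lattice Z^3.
(2, -3, 5)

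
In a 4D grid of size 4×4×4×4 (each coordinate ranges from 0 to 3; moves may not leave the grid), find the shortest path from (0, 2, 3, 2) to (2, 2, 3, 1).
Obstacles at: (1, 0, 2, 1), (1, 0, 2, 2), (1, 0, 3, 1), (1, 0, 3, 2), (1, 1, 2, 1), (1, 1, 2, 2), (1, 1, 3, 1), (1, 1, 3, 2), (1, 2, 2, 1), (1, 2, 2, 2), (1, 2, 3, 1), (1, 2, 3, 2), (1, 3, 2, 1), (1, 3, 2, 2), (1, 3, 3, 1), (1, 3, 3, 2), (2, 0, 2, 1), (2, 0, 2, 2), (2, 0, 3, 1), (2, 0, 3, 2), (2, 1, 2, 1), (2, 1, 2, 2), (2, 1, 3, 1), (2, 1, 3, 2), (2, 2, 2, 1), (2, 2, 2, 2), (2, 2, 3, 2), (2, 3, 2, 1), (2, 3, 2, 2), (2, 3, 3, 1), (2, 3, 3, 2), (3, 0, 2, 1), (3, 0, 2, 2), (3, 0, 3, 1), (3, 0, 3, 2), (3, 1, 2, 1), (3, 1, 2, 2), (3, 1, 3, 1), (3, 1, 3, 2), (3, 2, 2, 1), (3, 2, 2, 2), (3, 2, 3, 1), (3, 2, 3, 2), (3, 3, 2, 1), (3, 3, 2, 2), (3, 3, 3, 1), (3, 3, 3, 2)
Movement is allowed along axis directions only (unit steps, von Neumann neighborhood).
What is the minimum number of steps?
5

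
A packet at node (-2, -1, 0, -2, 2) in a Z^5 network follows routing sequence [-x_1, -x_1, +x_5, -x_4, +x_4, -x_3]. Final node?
(-4, -1, -1, -2, 3)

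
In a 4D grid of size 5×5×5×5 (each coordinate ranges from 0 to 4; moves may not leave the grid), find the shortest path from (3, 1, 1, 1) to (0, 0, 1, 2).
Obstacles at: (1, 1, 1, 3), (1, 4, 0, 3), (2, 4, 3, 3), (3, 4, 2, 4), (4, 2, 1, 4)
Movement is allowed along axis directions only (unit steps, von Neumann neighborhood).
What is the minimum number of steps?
5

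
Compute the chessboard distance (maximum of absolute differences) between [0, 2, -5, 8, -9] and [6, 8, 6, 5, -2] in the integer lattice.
11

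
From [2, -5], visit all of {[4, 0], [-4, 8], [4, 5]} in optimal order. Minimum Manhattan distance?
23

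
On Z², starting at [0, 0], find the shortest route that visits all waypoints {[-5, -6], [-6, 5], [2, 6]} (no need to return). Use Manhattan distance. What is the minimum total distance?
29
(one optimal route: (0, 0) → (2, 6) → (-6, 5) → (-5, -6))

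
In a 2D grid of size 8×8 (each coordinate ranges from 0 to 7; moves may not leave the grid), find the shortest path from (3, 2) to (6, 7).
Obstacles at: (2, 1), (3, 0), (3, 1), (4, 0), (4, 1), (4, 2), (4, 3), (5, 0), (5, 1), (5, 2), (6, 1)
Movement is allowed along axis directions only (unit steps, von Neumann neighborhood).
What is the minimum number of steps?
8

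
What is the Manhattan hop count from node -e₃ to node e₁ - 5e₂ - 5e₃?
10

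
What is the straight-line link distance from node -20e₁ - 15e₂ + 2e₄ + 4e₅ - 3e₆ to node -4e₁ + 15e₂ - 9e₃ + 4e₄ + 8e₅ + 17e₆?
40.7063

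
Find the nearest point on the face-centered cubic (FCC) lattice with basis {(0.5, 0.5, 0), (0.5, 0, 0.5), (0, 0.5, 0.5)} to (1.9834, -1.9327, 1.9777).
(2, -2, 2)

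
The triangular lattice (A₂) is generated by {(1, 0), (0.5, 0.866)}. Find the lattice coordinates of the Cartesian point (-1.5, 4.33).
-4b₁ + 5b₂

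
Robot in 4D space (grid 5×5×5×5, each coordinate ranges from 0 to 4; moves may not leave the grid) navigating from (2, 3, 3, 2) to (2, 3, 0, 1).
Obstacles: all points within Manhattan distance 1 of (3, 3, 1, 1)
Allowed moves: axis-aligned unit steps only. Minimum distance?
4
(one shortest path: (2, 3, 3, 2) → (2, 3, 2, 2) → (2, 3, 1, 2) → (2, 3, 0, 2) → (2, 3, 0, 1))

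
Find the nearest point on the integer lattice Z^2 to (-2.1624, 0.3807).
(-2, 0)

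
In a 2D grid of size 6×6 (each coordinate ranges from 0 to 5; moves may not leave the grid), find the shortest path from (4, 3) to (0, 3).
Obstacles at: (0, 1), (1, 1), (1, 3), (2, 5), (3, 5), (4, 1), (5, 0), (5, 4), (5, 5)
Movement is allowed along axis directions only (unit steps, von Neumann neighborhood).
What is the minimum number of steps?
6
(one shortest path: (4, 3) → (3, 3) → (2, 3) → (2, 2) → (1, 2) → (0, 2) → (0, 3))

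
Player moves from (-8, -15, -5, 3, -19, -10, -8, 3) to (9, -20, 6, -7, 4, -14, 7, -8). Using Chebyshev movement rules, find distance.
23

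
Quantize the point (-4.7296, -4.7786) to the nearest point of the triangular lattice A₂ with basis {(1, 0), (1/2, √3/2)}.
(-5, -5.196)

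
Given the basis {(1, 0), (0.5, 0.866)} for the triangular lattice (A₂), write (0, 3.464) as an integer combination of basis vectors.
-2b₁ + 4b₂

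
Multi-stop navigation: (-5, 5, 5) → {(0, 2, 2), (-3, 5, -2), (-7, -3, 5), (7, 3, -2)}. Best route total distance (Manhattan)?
47
(one optimal route: (-5, 5, 5) → (-7, -3, 5) → (0, 2, 2) → (-3, 5, -2) → (7, 3, -2))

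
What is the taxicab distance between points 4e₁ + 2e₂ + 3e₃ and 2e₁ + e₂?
6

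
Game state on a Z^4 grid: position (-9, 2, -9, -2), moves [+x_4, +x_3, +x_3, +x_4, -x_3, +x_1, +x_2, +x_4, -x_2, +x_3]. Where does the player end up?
(-8, 2, -7, 1)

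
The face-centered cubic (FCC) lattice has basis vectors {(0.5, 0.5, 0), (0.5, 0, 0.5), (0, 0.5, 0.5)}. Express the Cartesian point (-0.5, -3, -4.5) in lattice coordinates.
b₁ - 2b₂ - 7b₃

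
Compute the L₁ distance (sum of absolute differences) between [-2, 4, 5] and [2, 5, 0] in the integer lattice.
10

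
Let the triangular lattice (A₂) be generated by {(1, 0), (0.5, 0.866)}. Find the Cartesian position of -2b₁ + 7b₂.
(1.5, 6.062)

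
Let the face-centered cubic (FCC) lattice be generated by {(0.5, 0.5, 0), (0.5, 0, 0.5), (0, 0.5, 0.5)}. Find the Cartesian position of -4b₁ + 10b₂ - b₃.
(3, -2.5, 4.5)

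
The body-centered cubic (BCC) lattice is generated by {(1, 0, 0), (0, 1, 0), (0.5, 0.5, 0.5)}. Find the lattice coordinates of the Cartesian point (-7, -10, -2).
-5b₁ - 8b₂ - 4b₃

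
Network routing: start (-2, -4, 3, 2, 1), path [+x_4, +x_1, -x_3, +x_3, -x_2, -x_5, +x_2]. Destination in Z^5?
(-1, -4, 3, 3, 0)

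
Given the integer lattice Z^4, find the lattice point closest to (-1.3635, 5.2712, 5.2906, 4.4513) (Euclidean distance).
(-1, 5, 5, 4)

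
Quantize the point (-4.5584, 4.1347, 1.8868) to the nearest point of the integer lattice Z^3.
(-5, 4, 2)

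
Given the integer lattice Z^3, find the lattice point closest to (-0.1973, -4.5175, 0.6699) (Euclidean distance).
(0, -5, 1)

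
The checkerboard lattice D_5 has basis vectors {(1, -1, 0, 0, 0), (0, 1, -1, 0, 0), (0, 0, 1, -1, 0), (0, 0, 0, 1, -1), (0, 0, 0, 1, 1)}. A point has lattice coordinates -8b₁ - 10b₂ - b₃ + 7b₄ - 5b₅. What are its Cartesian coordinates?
(-8, -2, 9, 3, -12)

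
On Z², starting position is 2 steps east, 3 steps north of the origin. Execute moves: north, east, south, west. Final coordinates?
(2, 3)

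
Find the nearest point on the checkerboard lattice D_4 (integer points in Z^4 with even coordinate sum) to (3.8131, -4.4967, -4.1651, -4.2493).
(4, -4, -4, -4)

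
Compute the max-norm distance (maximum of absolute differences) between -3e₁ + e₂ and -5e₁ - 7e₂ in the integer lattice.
8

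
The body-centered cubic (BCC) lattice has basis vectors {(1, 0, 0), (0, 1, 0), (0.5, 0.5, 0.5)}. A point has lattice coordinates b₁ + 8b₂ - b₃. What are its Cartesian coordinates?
(0.5, 7.5, -0.5)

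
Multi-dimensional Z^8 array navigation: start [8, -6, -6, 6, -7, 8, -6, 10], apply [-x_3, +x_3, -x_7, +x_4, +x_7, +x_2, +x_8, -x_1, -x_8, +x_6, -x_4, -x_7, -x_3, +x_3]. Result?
(7, -5, -6, 6, -7, 9, -7, 10)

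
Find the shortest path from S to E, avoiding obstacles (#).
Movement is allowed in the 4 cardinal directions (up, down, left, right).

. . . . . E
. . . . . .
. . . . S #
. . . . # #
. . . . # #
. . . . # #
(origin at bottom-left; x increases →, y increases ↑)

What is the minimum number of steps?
3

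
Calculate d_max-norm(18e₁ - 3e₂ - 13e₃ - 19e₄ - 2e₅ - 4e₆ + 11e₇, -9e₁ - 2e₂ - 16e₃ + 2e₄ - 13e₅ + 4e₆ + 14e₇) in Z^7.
27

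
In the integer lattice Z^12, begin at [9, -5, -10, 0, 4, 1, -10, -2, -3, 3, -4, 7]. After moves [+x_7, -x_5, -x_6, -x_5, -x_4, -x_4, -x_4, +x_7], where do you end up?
(9, -5, -10, -3, 2, 0, -8, -2, -3, 3, -4, 7)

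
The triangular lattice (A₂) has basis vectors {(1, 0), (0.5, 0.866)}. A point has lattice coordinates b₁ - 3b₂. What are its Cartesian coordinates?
(-0.5, -2.598)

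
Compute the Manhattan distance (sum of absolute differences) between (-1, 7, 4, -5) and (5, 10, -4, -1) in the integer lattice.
21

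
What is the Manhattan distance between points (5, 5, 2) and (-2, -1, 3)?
14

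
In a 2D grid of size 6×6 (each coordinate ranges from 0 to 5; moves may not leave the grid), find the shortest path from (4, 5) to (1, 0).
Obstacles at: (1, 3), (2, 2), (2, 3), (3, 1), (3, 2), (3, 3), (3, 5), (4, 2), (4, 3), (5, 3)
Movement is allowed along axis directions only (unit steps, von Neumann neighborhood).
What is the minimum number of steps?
10
(one shortest path: (4, 5) → (4, 4) → (3, 4) → (2, 4) → (1, 4) → (0, 4) → (0, 3) → (0, 2) → (1, 2) → (1, 1) → (1, 0))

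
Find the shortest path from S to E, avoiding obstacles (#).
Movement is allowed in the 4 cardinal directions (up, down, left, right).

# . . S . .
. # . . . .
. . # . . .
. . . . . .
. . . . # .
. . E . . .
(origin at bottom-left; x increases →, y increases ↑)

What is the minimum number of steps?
6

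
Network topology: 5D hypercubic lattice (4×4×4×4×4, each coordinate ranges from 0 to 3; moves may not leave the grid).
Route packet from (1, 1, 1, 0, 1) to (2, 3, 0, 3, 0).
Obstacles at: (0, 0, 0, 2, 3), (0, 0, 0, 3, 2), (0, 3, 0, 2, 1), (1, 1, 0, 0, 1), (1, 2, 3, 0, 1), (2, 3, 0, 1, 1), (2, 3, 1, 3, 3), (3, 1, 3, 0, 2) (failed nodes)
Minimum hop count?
8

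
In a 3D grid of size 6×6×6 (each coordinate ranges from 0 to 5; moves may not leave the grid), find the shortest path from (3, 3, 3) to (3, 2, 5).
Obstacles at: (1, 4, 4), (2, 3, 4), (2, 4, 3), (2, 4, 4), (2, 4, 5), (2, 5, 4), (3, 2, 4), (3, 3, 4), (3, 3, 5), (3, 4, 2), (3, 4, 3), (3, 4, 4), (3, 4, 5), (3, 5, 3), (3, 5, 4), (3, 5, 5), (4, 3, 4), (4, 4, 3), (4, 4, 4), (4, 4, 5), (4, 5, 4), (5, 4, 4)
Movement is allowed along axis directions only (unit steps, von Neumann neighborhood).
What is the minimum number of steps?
5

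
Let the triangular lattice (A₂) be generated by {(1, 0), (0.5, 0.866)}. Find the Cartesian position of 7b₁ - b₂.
(6.5, -0.866)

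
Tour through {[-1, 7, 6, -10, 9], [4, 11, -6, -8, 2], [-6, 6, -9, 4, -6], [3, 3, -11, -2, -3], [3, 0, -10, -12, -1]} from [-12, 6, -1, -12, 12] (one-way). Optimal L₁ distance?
116
(one optimal route: (-12, 6, -1, -12, 12) → (-1, 7, 6, -10, 9) → (4, 11, -6, -8, 2) → (3, 0, -10, -12, -1) → (3, 3, -11, -2, -3) → (-6, 6, -9, 4, -6))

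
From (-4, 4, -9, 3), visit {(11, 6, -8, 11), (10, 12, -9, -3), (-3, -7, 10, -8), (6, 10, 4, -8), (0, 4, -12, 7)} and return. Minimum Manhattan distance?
152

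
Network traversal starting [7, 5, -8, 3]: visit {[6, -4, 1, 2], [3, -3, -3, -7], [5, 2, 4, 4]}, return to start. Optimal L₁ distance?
74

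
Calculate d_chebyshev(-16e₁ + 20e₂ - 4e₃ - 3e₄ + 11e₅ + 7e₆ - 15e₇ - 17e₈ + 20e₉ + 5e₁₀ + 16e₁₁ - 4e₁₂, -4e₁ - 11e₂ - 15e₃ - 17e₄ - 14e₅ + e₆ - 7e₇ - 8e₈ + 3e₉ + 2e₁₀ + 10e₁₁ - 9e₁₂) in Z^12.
31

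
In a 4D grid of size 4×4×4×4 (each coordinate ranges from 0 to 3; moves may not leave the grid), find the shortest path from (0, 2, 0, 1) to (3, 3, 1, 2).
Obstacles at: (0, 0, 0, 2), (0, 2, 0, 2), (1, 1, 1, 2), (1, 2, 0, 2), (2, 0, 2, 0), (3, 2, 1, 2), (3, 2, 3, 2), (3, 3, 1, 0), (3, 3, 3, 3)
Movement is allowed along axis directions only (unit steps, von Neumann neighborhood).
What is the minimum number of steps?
6
(one shortest path: (0, 2, 0, 1) → (1, 2, 0, 1) → (2, 2, 0, 1) → (3, 2, 0, 1) → (3, 3, 0, 1) → (3, 3, 1, 1) → (3, 3, 1, 2))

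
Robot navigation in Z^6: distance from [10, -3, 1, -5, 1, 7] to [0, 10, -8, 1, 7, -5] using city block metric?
56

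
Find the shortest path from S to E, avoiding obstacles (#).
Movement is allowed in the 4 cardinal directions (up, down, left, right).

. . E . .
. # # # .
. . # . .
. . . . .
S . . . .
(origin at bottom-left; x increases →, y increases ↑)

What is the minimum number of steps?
6
(one shortest path: (0, 0) → (0, 1) → (0, 2) → (0, 3) → (0, 4) → (1, 4) → (2, 4))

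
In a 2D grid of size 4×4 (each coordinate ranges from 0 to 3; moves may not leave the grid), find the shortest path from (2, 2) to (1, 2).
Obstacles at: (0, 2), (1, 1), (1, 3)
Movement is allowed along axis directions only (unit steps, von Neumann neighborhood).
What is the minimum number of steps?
1
(one shortest path: (2, 2) → (1, 2))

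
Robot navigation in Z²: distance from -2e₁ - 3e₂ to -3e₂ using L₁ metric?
2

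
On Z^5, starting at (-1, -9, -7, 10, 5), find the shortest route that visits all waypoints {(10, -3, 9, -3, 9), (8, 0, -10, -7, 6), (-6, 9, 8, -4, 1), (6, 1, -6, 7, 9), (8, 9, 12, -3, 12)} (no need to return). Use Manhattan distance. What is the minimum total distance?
130
(one optimal route: (-1, -9, -7, 10, 5) → (6, 1, -6, 7, 9) → (8, 0, -10, -7, 6) → (10, -3, 9, -3, 9) → (8, 9, 12, -3, 12) → (-6, 9, 8, -4, 1))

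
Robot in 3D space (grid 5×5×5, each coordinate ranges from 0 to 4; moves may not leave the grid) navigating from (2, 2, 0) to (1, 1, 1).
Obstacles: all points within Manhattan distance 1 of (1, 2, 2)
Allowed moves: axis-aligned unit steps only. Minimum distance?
3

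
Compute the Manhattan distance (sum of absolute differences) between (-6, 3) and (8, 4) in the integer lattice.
15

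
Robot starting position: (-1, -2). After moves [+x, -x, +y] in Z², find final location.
(-1, -1)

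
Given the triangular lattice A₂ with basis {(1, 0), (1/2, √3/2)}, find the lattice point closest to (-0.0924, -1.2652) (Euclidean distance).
(0, -1.732)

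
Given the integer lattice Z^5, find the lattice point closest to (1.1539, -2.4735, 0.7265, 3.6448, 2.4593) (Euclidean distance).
(1, -2, 1, 4, 2)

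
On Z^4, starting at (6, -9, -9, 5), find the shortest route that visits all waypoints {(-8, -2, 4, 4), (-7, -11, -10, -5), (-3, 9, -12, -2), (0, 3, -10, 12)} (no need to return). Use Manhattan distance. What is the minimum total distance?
113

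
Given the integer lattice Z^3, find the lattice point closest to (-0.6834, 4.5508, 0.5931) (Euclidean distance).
(-1, 5, 1)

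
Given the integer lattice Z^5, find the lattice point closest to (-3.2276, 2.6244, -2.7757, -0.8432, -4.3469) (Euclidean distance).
(-3, 3, -3, -1, -4)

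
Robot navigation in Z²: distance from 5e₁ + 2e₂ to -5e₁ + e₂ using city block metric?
11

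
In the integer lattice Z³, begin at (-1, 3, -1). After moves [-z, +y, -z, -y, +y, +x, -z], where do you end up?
(0, 4, -4)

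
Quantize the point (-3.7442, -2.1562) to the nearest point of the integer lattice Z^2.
(-4, -2)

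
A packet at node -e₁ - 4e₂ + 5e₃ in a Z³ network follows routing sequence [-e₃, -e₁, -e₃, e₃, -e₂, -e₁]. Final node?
(-3, -5, 4)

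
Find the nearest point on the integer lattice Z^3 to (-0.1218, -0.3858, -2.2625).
(0, 0, -2)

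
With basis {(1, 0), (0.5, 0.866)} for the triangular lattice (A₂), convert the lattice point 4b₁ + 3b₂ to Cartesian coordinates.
(5.5, 2.598)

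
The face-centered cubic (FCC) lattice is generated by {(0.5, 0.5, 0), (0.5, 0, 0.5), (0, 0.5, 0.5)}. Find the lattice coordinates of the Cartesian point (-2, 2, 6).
-6b₁ + 2b₂ + 10b₃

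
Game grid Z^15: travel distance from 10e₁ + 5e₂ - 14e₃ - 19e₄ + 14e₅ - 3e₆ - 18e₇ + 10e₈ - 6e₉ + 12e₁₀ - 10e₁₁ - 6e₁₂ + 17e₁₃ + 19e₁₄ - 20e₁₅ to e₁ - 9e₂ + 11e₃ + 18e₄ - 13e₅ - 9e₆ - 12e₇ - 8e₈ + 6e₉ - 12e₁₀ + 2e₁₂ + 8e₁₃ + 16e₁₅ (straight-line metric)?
77.5758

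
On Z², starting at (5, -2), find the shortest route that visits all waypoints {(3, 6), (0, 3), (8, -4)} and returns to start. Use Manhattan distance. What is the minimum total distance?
36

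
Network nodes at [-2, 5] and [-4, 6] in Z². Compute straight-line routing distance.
2.23607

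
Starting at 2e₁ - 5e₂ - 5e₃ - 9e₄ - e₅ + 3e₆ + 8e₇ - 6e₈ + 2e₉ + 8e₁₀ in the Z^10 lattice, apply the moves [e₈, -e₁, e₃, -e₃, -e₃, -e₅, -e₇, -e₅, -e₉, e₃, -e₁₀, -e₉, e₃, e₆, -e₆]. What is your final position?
(1, -5, -4, -9, -3, 3, 7, -5, 0, 7)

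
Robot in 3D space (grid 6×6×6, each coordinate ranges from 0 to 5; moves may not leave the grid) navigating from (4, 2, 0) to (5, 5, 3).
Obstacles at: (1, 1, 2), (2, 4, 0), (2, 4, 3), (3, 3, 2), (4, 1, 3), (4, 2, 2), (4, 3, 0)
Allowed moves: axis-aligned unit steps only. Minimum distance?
7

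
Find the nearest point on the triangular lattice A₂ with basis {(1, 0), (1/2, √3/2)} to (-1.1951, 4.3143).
(-1.5, 4.33)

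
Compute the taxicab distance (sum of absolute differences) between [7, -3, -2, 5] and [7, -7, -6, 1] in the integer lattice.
12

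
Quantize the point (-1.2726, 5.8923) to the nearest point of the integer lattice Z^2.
(-1, 6)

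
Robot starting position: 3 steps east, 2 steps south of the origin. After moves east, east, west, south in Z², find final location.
(4, -3)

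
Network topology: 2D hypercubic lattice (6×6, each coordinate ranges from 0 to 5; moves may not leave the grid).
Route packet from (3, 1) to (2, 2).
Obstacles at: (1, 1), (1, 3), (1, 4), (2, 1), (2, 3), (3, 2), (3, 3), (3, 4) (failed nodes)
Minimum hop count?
8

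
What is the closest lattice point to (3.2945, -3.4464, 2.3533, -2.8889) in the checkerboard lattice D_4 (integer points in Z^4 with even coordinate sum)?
(3, -4, 2, -3)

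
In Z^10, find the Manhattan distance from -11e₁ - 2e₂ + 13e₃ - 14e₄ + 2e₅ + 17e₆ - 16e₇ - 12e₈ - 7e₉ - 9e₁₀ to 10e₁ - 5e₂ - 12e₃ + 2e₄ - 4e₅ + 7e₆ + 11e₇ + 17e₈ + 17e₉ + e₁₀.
171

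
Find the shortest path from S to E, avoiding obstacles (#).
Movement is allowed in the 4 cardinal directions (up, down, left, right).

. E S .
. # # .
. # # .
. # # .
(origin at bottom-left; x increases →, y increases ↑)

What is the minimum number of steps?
1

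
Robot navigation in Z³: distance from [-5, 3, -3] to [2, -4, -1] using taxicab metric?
16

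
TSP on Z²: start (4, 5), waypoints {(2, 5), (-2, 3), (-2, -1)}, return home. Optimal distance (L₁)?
24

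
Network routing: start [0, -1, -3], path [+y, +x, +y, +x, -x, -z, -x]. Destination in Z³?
(0, 1, -4)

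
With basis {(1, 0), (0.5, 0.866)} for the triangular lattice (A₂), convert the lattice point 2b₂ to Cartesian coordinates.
(1, 1.732)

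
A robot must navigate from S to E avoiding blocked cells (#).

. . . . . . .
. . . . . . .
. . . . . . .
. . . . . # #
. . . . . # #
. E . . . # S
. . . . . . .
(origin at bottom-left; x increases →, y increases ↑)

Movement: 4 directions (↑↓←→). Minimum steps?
7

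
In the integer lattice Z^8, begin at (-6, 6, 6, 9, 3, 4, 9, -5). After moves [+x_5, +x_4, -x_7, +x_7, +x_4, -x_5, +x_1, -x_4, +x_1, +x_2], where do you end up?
(-4, 7, 6, 10, 3, 4, 9, -5)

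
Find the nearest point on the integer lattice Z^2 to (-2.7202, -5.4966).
(-3, -5)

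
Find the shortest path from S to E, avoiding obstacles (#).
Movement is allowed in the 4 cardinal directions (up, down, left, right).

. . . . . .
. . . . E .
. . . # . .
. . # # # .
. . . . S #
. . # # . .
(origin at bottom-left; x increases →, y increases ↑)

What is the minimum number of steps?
9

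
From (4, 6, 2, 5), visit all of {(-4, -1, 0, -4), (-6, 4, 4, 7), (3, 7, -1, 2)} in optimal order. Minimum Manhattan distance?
52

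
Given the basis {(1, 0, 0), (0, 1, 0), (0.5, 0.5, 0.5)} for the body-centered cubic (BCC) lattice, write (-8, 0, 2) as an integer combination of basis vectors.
-10b₁ - 2b₂ + 4b₃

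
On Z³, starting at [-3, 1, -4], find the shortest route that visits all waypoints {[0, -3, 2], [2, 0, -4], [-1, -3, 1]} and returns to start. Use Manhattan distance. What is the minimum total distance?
30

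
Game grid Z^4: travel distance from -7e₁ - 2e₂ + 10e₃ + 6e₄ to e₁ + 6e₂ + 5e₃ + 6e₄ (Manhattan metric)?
21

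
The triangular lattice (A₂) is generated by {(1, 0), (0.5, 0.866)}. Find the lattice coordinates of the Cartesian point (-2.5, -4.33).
-5b₂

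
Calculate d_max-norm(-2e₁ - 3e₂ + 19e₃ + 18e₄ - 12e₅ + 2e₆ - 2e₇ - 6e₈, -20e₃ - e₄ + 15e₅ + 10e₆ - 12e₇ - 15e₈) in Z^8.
39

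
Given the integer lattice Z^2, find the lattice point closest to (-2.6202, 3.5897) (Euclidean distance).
(-3, 4)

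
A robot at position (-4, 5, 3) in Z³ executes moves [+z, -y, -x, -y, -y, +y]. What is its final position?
(-5, 3, 4)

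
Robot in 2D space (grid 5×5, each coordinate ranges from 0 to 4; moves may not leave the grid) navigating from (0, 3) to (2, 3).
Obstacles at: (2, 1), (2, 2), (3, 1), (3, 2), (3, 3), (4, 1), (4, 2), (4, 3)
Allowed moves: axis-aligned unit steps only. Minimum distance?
2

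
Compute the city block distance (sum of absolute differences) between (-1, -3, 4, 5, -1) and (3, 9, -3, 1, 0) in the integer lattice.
28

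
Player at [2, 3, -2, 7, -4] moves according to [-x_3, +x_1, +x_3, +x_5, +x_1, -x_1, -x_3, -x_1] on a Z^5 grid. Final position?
(2, 3, -3, 7, -3)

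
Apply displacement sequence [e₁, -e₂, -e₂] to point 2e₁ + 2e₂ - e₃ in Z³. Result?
(3, 0, -1)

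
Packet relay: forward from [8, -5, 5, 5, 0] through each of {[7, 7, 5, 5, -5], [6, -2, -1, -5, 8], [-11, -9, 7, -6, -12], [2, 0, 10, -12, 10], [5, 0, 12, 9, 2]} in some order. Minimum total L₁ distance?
158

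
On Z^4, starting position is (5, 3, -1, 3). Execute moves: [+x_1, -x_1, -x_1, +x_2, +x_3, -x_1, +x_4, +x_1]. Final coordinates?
(4, 4, 0, 4)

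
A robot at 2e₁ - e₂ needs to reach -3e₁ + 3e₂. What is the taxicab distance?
9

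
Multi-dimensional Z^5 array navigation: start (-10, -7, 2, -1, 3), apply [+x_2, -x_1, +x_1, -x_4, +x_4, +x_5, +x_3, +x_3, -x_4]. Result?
(-10, -6, 4, -2, 4)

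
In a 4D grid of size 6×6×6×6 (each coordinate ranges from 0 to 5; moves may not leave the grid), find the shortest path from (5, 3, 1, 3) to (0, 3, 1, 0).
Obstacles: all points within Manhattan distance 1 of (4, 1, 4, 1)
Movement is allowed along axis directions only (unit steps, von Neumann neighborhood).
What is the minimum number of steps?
8
(one shortest path: (5, 3, 1, 3) → (4, 3, 1, 3) → (3, 3, 1, 3) → (2, 3, 1, 3) → (1, 3, 1, 3) → (0, 3, 1, 3) → (0, 3, 1, 2) → (0, 3, 1, 1) → (0, 3, 1, 0))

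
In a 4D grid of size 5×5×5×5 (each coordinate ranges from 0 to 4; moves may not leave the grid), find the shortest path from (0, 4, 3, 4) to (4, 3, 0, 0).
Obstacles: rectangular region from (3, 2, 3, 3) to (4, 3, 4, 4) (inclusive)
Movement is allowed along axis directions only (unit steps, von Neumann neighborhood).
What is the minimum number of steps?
12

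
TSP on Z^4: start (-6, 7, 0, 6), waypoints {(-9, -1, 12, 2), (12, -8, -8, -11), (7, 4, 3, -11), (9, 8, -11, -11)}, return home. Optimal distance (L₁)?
164
(one optimal route: (-6, 7, 0, 6) → (-9, -1, 12, 2) → (7, 4, 3, -11) → (12, -8, -8, -11) → (9, 8, -11, -11) → (-6, 7, 0, 6))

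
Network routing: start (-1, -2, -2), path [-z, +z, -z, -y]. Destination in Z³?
(-1, -3, -3)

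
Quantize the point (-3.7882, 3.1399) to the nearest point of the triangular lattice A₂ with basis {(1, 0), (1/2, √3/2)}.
(-4, 3.464)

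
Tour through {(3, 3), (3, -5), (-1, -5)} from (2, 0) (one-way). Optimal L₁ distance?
16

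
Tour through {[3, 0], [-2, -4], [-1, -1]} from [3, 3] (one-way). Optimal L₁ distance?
12
(one optimal route: (3, 3) → (3, 0) → (-1, -1) → (-2, -4))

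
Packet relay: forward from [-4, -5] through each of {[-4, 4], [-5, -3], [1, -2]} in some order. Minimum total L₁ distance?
21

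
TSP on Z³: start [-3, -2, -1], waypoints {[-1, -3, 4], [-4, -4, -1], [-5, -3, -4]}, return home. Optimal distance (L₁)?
28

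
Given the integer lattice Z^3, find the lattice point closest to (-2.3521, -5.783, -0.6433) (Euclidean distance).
(-2, -6, -1)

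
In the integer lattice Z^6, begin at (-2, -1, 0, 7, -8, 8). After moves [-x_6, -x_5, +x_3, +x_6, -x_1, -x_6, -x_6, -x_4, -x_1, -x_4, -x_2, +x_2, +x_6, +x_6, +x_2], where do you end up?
(-4, 0, 1, 5, -9, 8)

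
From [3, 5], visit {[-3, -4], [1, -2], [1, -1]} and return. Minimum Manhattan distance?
30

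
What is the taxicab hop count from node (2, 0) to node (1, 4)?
5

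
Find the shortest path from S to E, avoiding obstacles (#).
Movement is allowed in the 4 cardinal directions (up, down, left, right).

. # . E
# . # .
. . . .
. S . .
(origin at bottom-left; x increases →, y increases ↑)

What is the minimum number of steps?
5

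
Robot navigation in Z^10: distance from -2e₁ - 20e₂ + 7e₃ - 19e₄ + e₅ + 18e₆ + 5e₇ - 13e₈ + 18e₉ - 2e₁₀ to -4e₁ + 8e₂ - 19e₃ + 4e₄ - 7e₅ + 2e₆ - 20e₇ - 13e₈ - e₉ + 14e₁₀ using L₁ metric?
163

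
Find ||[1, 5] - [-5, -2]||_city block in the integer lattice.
13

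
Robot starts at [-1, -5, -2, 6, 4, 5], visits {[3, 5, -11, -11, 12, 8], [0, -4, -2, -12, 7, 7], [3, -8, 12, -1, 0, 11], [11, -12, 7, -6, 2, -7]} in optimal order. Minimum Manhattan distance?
156
(one optimal route: (-1, -5, -2, 6, 4, 5) → (0, -4, -2, -12, 7, 7) → (3, 5, -11, -11, 12, 8) → (3, -8, 12, -1, 0, 11) → (11, -12, 7, -6, 2, -7))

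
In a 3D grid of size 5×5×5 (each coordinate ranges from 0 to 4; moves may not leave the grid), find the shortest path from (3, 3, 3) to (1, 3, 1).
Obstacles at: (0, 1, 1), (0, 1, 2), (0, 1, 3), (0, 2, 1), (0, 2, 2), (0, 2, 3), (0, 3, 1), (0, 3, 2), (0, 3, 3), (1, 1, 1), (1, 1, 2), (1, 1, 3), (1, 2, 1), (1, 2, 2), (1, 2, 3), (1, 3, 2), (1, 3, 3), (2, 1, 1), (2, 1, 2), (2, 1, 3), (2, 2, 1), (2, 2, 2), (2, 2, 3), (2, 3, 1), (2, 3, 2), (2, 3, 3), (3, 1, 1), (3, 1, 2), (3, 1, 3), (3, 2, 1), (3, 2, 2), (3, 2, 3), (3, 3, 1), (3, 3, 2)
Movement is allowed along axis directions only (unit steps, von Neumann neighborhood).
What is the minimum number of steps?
6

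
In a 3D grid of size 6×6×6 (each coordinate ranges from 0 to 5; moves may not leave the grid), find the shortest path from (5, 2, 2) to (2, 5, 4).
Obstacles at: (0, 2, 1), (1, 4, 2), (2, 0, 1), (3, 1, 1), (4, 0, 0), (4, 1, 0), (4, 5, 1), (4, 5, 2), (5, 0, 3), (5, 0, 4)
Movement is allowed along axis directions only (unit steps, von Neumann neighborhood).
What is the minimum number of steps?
8
(one shortest path: (5, 2, 2) → (4, 2, 2) → (3, 2, 2) → (2, 2, 2) → (2, 3, 2) → (2, 4, 2) → (2, 5, 2) → (2, 5, 3) → (2, 5, 4))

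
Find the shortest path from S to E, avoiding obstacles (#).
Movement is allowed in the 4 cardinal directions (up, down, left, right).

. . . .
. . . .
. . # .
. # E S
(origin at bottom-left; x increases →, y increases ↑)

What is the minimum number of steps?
1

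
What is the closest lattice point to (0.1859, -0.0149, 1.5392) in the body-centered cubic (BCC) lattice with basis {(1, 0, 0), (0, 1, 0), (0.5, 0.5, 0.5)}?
(0, 0, 2)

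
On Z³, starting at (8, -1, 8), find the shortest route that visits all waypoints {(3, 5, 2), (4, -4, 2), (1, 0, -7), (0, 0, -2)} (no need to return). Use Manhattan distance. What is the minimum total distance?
41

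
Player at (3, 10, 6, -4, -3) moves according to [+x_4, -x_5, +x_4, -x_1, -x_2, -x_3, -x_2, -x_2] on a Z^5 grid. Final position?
(2, 7, 5, -2, -4)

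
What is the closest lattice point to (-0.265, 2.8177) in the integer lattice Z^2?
(0, 3)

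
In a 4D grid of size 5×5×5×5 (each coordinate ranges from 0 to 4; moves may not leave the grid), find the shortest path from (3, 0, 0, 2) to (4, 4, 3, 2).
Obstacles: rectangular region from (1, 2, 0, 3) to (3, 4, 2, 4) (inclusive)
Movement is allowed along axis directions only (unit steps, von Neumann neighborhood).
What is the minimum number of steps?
8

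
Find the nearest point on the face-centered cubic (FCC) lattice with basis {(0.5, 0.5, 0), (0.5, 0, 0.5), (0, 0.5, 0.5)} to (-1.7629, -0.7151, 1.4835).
(-2, -0.5, 1.5)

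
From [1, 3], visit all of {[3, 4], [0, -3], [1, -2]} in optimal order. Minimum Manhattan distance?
13
(one optimal route: (1, 3) → (3, 4) → (1, -2) → (0, -3))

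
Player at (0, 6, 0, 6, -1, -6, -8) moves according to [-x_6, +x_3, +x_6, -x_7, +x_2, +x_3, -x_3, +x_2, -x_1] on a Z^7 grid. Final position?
(-1, 8, 1, 6, -1, -6, -9)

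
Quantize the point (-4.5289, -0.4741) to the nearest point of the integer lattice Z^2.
(-5, 0)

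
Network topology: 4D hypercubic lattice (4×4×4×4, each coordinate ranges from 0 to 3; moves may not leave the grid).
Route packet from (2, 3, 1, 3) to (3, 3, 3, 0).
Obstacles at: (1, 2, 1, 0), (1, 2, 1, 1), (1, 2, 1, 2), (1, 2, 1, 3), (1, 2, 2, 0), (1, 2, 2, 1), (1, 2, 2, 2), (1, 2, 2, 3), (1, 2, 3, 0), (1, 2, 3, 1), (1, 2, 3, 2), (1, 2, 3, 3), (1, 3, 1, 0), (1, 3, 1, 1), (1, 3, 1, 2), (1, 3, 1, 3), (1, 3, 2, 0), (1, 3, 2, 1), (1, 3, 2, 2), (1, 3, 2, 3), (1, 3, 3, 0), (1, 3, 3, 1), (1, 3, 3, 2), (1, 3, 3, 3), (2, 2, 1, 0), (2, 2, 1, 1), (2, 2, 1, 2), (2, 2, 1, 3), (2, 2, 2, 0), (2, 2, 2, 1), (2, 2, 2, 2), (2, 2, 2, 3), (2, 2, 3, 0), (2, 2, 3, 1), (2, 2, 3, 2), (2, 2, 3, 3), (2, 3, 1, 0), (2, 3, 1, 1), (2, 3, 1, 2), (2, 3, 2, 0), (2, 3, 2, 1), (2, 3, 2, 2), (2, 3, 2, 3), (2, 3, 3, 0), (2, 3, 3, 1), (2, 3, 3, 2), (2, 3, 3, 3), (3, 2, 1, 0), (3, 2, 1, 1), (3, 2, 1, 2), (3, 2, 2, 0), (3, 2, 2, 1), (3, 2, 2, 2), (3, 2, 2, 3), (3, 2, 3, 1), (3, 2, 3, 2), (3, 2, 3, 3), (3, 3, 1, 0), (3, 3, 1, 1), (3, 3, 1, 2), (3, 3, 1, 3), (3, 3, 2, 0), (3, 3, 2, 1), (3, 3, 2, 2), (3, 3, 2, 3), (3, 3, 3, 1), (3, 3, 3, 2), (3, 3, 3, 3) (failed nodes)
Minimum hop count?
12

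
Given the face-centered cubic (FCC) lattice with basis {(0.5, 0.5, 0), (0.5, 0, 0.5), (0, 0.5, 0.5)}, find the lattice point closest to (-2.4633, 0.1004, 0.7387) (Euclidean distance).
(-2.5, 0, 0.5)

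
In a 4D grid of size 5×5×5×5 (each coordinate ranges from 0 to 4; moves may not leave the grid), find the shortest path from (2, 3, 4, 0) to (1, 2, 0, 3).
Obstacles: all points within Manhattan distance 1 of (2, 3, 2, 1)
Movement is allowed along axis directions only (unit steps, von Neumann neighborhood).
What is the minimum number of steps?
9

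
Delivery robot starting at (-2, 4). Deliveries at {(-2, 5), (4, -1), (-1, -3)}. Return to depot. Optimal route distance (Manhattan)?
28
(one optimal route: (-2, 4) → (-2, 5) → (4, -1) → (-1, -3) → (-2, 4))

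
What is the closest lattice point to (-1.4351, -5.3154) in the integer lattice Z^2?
(-1, -5)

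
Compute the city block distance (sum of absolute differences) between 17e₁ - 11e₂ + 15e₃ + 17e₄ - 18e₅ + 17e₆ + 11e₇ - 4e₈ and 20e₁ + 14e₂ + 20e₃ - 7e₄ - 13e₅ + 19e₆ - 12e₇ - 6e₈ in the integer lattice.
89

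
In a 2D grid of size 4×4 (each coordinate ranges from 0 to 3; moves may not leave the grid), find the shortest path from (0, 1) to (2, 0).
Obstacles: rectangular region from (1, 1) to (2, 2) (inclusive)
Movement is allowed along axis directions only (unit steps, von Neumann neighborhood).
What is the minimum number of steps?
3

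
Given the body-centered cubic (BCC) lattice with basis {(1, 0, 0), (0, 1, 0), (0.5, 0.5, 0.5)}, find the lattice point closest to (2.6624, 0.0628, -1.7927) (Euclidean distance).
(3, 0, -2)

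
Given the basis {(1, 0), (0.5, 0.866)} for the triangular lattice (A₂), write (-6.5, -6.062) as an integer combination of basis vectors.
-3b₁ - 7b₂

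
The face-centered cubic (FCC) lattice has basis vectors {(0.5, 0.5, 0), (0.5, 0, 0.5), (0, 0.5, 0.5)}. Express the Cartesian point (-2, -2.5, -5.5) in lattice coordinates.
b₁ - 5b₂ - 6b₃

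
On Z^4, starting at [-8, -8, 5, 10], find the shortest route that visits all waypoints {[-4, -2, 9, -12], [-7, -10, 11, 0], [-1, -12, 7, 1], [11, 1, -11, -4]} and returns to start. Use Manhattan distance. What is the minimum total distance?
160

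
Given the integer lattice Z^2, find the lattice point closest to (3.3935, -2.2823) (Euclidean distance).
(3, -2)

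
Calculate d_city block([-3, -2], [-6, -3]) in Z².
4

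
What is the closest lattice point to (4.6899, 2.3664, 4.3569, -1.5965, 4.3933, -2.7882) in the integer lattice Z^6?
(5, 2, 4, -2, 4, -3)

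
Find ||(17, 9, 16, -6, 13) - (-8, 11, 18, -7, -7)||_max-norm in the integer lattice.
25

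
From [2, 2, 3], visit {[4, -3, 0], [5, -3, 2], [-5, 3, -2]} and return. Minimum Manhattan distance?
42
(one optimal route: (2, 2, 3) → (5, -3, 2) → (4, -3, 0) → (-5, 3, -2) → (2, 2, 3))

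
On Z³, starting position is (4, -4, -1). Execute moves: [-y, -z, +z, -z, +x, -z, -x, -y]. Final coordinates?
(4, -6, -3)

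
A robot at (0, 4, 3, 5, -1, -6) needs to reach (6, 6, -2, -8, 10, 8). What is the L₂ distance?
23.4734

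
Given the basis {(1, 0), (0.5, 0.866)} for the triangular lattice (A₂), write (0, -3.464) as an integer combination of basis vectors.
2b₁ - 4b₂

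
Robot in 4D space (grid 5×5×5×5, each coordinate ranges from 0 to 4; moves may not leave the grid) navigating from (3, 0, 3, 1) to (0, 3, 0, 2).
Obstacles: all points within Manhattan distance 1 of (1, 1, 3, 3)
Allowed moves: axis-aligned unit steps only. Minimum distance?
10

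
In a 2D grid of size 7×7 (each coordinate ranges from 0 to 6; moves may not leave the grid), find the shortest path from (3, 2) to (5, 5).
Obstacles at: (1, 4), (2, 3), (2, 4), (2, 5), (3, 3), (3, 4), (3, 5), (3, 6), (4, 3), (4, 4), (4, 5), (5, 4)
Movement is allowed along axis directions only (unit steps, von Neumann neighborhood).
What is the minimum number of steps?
7
(one shortest path: (3, 2) → (4, 2) → (5, 2) → (6, 2) → (6, 3) → (6, 4) → (6, 5) → (5, 5))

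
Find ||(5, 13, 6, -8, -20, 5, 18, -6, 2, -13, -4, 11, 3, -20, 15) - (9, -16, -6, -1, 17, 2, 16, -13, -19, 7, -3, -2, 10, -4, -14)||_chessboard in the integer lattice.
37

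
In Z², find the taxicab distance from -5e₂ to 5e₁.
10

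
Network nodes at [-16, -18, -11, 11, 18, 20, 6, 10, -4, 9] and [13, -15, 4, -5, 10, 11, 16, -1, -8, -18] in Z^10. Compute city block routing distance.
132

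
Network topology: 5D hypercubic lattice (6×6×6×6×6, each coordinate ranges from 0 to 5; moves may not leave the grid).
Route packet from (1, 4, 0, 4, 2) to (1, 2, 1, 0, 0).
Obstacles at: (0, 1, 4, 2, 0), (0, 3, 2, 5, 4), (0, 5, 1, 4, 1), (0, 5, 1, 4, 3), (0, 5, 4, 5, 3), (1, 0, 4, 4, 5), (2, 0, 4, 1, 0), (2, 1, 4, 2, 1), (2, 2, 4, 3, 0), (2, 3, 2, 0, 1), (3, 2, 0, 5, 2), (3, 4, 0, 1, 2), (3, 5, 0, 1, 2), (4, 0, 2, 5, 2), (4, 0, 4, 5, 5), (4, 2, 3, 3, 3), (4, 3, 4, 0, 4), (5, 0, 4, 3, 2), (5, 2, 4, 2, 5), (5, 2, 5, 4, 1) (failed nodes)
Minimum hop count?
9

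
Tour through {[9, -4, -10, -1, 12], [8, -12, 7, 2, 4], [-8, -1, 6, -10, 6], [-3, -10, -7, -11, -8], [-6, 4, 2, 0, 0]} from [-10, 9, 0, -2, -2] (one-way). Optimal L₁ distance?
172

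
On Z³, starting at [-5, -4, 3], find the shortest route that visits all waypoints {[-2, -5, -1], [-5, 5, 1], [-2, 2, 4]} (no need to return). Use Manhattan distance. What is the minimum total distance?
29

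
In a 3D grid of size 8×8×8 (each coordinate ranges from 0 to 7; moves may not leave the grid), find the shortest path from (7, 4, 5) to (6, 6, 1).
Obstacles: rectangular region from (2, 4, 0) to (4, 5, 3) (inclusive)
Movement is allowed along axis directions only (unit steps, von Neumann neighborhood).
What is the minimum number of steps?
7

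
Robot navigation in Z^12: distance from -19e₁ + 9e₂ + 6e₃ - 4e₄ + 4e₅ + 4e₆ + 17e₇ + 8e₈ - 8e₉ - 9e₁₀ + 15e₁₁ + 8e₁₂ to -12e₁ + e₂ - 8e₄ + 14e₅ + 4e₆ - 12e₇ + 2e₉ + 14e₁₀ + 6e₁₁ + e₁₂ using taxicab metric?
121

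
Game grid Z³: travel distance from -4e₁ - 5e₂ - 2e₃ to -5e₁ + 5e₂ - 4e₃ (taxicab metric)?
13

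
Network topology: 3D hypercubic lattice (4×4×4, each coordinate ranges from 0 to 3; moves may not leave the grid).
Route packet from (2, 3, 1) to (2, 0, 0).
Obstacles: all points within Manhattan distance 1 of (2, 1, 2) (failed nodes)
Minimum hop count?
4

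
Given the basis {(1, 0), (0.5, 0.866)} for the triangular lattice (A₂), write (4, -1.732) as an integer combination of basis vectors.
5b₁ - 2b₂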